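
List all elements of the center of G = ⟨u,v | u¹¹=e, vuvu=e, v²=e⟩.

An element z ∈ Z(G) iff z commutes with every generator.
For example e is central: e·u = u = u·e; e·v = v = v·e.
Whereas u ∉ Z(G) since u·v = uv ≠ u¹⁰v = v·u.
Checking each of the 22 elements this way gives Z(G) = {e}, of order 1.

Answer: {e}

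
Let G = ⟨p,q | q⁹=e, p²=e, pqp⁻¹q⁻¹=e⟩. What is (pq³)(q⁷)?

Compute (pq³) · (q⁷) by multiplying left to right and reducing via the relations at each step:
  (pq³) · q⁷ = pq

Answer: pq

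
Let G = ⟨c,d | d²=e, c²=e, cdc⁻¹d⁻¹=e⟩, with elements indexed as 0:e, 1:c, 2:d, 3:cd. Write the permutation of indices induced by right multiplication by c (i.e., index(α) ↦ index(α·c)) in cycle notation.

(0 1)(2 3)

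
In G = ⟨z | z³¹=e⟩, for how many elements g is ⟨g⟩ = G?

G is cyclic of order 31. An element generates G iff its order is 31, and a cyclic group of order 31 has exactly φ(31) = 30 such elements.

Answer: 30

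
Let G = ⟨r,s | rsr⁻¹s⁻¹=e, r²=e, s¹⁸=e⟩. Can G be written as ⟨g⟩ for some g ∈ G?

|G| = 36, but the maximum element order in G is 18 < 36. No single element generates all of G, so G is not cyclic.

Answer: No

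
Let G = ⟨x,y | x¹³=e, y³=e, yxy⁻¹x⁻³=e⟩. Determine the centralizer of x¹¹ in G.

⟨x¹¹⟩ ⊆ C_G(x¹¹) since powers of x¹¹ commute with x¹¹; so |C_G(x¹¹)| ≥ |⟨x¹¹⟩| = 13.
By orbit–stabilizer, |C_G(x¹¹)| = |G| / |conj. class of x¹¹| = 39 / 3 = 13.
The 13 elements commuting with x¹¹ are {e, x, x², x³, x⁴, x⁵, x⁶, x⁷, x⁸, x⁹, x¹⁰, x¹¹, x¹²}.

Answer: {e, x, x², x³, x⁴, x⁵, x⁶, x⁷, x⁸, x⁹, x¹⁰, x¹¹, x¹²}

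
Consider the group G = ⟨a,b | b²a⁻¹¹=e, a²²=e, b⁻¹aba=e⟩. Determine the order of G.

Enumerate words in the generators, reducing via the relations: the distinct elements are
  {a, b, e, ab, a², a³, a⁴, a⁵, a⁶, a⁷, a⁸, a⁹, a²b, a²¹, a²⁰, a³b, a¹², a¹³, a¹¹, a¹⁰, a¹⁴, a¹⁵, a¹⁶, a¹⁷, a¹⁸, a¹⁹, a⁴b, a⁵b, a⁶b, a⁷b, a⁸b, a⁹b, b⁻¹, ab⁻¹, a¹⁰b, a²b⁻¹, a³b⁻¹, a⁴b⁻¹, a⁵b⁻¹, a⁶b⁻¹, a⁷b⁻¹, a⁸b⁻¹, a⁹b⁻¹, a¹⁰b⁻¹}.
No further products give new elements, so |G| = 44.

Answer: 44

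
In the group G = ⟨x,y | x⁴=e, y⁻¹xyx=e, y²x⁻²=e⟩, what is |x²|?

Compute successive powers until reaching e:
  (x²)¹ = x², (x²)² = e.
The smallest positive k with (x²)ᵏ = e is 2.

Answer: 2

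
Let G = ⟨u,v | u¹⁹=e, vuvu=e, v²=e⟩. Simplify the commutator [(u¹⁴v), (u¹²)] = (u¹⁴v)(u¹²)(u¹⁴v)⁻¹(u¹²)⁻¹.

[(u¹⁴v), (u¹²)] = (u¹⁴v)·(u¹²)·(u¹⁴v)⁻¹·(u¹²)⁻¹.
  (u¹⁴v) · (u¹²) = u²v
  (u²v) · (u¹⁴v) = u⁷
  (u⁷) · (u⁷) = u¹⁴

Answer: u¹⁴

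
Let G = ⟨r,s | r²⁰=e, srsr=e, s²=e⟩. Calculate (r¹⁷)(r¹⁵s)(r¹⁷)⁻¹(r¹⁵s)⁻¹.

[(r¹⁷), (r¹⁵s)] = (r¹⁷)·(r¹⁵s)·(r¹⁷)⁻¹·(r¹⁵s)⁻¹.
  (r¹⁷) · (r¹⁵s) = r¹²s
  (r¹²s) · (r³) = r⁹s
  (r⁹s) · (r¹⁵s) = r¹⁴

Answer: r¹⁴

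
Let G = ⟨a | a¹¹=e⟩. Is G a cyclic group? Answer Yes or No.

|G| = 11. The element a has order 11 (its powers give 11 distinct elements), so ⟨a⟩ = G and G is cyclic.

Answer: Yes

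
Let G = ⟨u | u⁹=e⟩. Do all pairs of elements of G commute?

G has a single generator, so G is cyclic and hence abelian.

Answer: Yes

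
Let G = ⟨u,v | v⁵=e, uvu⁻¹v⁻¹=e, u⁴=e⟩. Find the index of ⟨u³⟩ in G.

First find ord(u³) by computing successive powers:
  (u³)¹ = u³, (u³)² = u², (u³)³ = u, (u³)⁴ = e.
So |⟨u³⟩| = ord(u³) = 4. With |G| = 20, by Lagrange [G : ⟨u³⟩] = 20/4 = 5.

Answer: 5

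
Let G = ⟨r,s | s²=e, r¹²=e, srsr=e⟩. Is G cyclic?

Every cyclic group is abelian. But r·s = rs while s·r = r¹¹s, so r·s ≠ s·r and G is not abelian. Hence G is not cyclic.

Answer: No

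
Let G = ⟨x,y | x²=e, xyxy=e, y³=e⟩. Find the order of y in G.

Compute successive powers until reaching e:
  y¹ = y, y² = y², y³ = e.
The smallest positive k with yᵏ = e is 3.

Answer: 3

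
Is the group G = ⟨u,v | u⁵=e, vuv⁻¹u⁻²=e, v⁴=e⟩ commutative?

u·v = uv but v·u = u²v, so u·v ≠ v·u and G is not abelian.

Answer: No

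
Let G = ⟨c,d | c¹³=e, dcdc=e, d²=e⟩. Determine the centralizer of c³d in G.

⟨c³d⟩ ⊆ C_G(c³d) since powers of c³d commute with c³d; so |C_G(c³d)| ≥ |⟨c³d⟩| = 2.
By orbit–stabilizer, |C_G(c³d)| = |G| / |conj. class of c³d| = 26 / 13 = 2.
The 2 elements commuting with c³d are {e, c³d}.

Answer: {e, c³d}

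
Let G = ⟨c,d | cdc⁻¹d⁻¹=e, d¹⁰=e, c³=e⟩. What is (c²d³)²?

Compute successive powers of (c²d³), reducing at each step:
  (c²d³)²: (c²d³) · c² = cd³;   (cd³) · d³ = cd⁶

Answer: cd⁶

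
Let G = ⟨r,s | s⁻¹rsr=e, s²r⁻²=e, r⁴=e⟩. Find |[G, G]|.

G' = [G, G] is generated by all commutators. The generator-pair commutators are: [r, s] = r².
The subgroup they normally generate is {e, r²}, of order 2.
Check: |G/G'| = 8/2 = 4 is the order of the abelianisation.

Answer: 2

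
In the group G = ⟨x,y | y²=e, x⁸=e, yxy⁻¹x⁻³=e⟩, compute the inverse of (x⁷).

The order of (x⁷) is 8 (smallest k with (x⁷)ᵏ = e), so (x⁷)⁻¹ = (x⁷)⁷ = x.
Check: (x⁷) · x → (x⁷) · x = e, giving e as required.

Answer: x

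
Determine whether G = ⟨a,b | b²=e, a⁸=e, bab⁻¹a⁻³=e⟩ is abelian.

a·b = ab but b·a = a³b, so a·b ≠ b·a and G is not abelian.

Answer: No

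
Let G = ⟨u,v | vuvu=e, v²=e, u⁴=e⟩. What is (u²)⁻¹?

The order of (u²) is 2 (smallest k with (u²)ᵏ = e), so (u²)⁻¹ = (u²)¹ = u².
Check: (u²) · (u²) → (u²) · u² = e, giving e as required.

Answer: u²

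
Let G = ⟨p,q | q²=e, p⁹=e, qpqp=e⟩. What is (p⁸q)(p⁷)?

Compute (p⁸q) · (p⁷) by multiplying left to right and reducing via the relations at each step:
  (p⁸q) · p⁷ = pq

Answer: pq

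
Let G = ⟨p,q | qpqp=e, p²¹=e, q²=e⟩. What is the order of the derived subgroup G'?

G' = [G, G] is generated by all commutators. The generator-pair commutators are: [p, q] = p².
The subgroup they normally generate is {e, p, p², p³, p⁴, p⁵, p⁶, p⁷, p⁸, p⁹, p¹⁰, p¹¹, p¹², p¹³, p¹⁴, p¹⁵, p¹⁶, p¹⁷, p¹⁸, p¹⁹, p²⁰}, of order 21.
Check: |G/G'| = 42/21 = 2 is the order of the abelianisation.

Answer: 21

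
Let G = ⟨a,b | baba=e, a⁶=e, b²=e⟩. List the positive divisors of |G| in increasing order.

|G| = 12 = 2² · 3. By Lagrange's theorem the order of any subgroup divides 12; the divisors of 12 are 1, 2, 3, 4, 6, 12.

Answer: 1, 2, 3, 4, 6, 12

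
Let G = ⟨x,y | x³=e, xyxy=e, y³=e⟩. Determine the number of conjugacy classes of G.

The conjugacy classes (representative and size) are:
  [e] (size 1), [yx²] (size 4), [y²x] (size 4), [x²y²] (size 3).
Class equation: 1 + 4 + 4 + 3 = 12 = |G|. So G has 4 conjugacy classes.

Answer: 4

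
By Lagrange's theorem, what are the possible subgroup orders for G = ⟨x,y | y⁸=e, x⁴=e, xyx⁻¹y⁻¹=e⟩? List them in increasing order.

|G| = 32 = 2⁵. By Lagrange's theorem the order of any subgroup divides 32; the divisors of 32 are 1, 2, 4, 8, 16, 32.

Answer: 1, 2, 4, 8, 16, 32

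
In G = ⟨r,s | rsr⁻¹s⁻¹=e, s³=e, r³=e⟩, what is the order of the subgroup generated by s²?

|⟨s²⟩| equals the order of s². Compute successive powers until reaching e:
  (s²)¹ = s², (s²)² = s, (s²)³ = e.
The smallest positive k with (s²)ᵏ = e is 3, so |⟨s²⟩| = 3.

Answer: 3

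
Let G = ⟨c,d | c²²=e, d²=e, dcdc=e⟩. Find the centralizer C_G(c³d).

⟨c³d⟩ ⊆ C_G(c³d) since powers of c³d commute with c³d; so |C_G(c³d)| ≥ |⟨c³d⟩| = 2.
By orbit–stabilizer, |C_G(c³d)| = |G| / |conj. class of c³d| = 44 / 11 = 4.
The 4 elements commuting with c³d are {e, c¹¹, c³d, c¹⁴d}.

Answer: {e, c¹¹, c³d, c¹⁴d}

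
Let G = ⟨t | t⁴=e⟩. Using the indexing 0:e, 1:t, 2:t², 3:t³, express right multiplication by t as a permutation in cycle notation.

(0 1 2 3)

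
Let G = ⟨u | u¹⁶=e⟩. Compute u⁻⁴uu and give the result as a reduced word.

Multiply left to right, reducing at each step:
  (u¹²) · u = u¹³
  (u¹³) · u = u¹⁴

Answer: u¹⁴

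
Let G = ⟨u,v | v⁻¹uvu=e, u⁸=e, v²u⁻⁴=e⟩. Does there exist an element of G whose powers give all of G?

Every cyclic group is abelian. But u·v = uv while v·u = u³v⁻¹, so u·v ≠ v·u and G is not abelian. Hence G is not cyclic.

Answer: No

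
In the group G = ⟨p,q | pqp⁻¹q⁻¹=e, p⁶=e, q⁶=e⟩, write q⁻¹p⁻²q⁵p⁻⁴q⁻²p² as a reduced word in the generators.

Multiply left to right, reducing at each step:
  (q⁵) · p⁻² = p⁴q⁵
  (p⁴q⁵) · q⁵ = p⁴q⁴
  (p⁴q⁴) · p⁻⁴ = q⁴
  (q⁴) · q⁻² = q²
  (q²) · p² = p²q²

Answer: p²q²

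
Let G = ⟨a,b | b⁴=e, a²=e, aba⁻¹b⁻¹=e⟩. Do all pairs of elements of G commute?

Each pair of generators commutes: a·b = ab = b·a. Since the generators pairwise commute, every element of G commutes with every other, so G is abelian.

Answer: Yes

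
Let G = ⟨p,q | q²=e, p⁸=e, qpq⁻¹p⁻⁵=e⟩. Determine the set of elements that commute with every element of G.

An element z ∈ Z(G) iff z commutes with every generator.
For example p² is central: (p²)·p = p³ = p·(p²); (p²)·q = p²q = q·(p²).
Whereas p ∉ Z(G) since p·q = pq ≠ p⁵q = q·p.
Checking each of the 16 elements this way gives Z(G) = {e, p², p⁴, p⁶}, of order 4.

Answer: {e, p², p⁴, p⁶}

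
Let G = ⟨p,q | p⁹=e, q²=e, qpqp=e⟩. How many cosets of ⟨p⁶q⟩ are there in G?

First find ord(p⁶q) by computing successive powers:
  (p⁶q)¹ = p⁶q, (p⁶q)² = e.
So |⟨p⁶q⟩| = ord(p⁶q) = 2. With |G| = 18, by Lagrange [G : ⟨p⁶q⟩] = 18/2 = 9.

Answer: 9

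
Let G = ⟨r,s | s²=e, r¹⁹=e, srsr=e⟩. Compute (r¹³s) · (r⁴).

Compute (r¹³s) · (r⁴) by multiplying left to right and reducing via the relations at each step:
  (r¹³s) · r⁴ = r⁹s

Answer: r⁹s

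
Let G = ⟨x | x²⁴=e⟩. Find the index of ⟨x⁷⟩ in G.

First find ord(x⁷) by computing successive powers:
  (x⁷)¹ = x⁷, (x⁷)² = x¹⁴, (x⁷)³ = x²¹, (x⁷)⁴ = x⁴, (x⁷)⁵ = x¹¹, (x⁷)⁶ = x¹⁸, (x⁷)⁷ = x, (x⁷)⁸ = x⁸, (x⁷)⁹ = x¹⁵, (x⁷)¹⁰ = x²², (x⁷)¹¹ = x⁵, (x⁷)¹² = x¹², (x⁷)¹³ = x¹⁹, (x⁷)¹⁴ = x², (x⁷)¹⁵ = x⁹, (x⁷)¹⁶ = x¹⁶, (x⁷)¹⁷ = x²³, (x⁷)¹⁸ = x⁶, (x⁷)¹⁹ = x¹³, (x⁷)²⁰ = x²⁰, (x⁷)²¹ = x³, (x⁷)²² = x¹⁰, (x⁷)²³ = x¹⁷, (x⁷)²⁴ = e.
So |⟨x⁷⟩| = ord(x⁷) = 24. With |G| = 24, by Lagrange [G : ⟨x⁷⟩] = 24/24 = 1.

Answer: 1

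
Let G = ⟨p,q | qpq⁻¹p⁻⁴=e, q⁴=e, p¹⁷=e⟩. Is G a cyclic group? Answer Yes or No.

Every cyclic group is abelian. But p·q = pq while q·p = p⁴q, so p·q ≠ q·p and G is not abelian. Hence G is not cyclic.

Answer: No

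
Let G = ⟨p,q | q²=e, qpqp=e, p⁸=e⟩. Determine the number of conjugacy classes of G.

The conjugacy classes (representative and size) are:
  [e] (size 1), [p] (size 2), [p⁶] (size 2), [p³] (size 2), [p⁴] (size 1), [q] (size 4), [p⁵q] (size 4).
Class equation: 1 + 2 + 2 + 2 + 1 + 4 + 4 = 16 = |G|. So G has 7 conjugacy classes.

Answer: 7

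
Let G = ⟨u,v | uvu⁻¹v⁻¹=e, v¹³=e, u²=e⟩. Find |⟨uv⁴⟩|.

|⟨uv⁴⟩| equals the order of uv⁴. Compute successive powers until reaching e:
  (uv⁴)¹ = uv⁴, (uv⁴)² = v⁸, (uv⁴)³ = uv¹², (uv⁴)⁴ = v³, (uv⁴)⁵ = uv⁷, (uv⁴)⁶ = v¹¹, (uv⁴)⁷ = uv², (uv⁴)⁸ = v⁶, (uv⁴)⁹ = uv¹⁰, (uv⁴)¹⁰ = v, (uv⁴)¹¹ = uv⁵, (uv⁴)¹² = v⁹, (uv⁴)¹³ = u, (uv⁴)¹⁴ = v⁴, (uv⁴)¹⁵ = uv⁸, (uv⁴)¹⁶ = v¹², (uv⁴)¹⁷ = uv³, (uv⁴)¹⁸ = v⁷, (uv⁴)¹⁹ = uv¹¹, (uv⁴)²⁰ = v², (uv⁴)²¹ = uv⁶, (uv⁴)²² = v¹⁰, (uv⁴)²³ = uv, (uv⁴)²⁴ = v⁵, (uv⁴)²⁵ = uv⁹, (uv⁴)²⁶ = e.
The smallest positive k with (uv⁴)ᵏ = e is 26, so |⟨uv⁴⟩| = 26.

Answer: 26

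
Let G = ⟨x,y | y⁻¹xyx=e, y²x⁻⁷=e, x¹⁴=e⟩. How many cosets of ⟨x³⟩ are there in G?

First find ord(x³) by computing successive powers:
  (x³)¹ = x³, (x³)² = x⁶, (x³)³ = x⁹, (x³)⁴ = x¹², (x³)⁵ = x, (x³)⁶ = x⁴, (x³)⁷ = x⁷, (x³)⁸ = x¹⁰, (x³)⁹ = x¹³, (x³)¹⁰ = x², (x³)¹¹ = x⁵, (x³)¹² = x⁸, (x³)¹³ = x¹¹, (x³)¹⁴ = e.
So |⟨x³⟩| = ord(x³) = 14. With |G| = 28, by Lagrange [G : ⟨x³⟩] = 28/14 = 2.

Answer: 2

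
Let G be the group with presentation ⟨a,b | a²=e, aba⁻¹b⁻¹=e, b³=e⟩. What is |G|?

Enumerate words in the generators, reducing via the relations: the distinct elements are
  {a, b, e, ab, b², ab²}.
No further products give new elements, so |G| = 6.

Answer: 6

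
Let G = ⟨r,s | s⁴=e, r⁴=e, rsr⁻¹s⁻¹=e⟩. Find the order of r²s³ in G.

Compute successive powers until reaching e:
  (r²s³)¹ = r²s³, (r²s³)² = s², (r²s³)³ = r²s, (r²s³)⁴ = e.
The smallest positive k with (r²s³)ᵏ = e is 4.

Answer: 4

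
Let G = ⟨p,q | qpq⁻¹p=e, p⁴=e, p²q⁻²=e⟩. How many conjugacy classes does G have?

The conjugacy classes (representative and size) are:
  [e] (size 1), [p³] (size 2), [p²] (size 1), [q⁻¹] (size 2), [pq] (size 2).
Class equation: 1 + 2 + 1 + 2 + 2 = 8 = |G|. So G has 5 conjugacy classes.

Answer: 5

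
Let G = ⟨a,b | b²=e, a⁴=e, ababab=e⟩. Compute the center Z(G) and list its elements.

An element z ∈ Z(G) iff z commutes with every generator.
For example e is central: e·a = a = a·e; e·b = b = b·e.
Whereas a ∉ Z(G) since a·b = ab ≠ ba = b·a.
Checking each of the 24 elements this way gives Z(G) = {e}, of order 1.

Answer: {e}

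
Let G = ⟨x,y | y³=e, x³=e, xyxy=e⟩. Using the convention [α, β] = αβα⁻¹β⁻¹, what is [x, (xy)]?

[x, (xy)] = x·(xy)·x⁻¹·(xy)⁻¹.
  x · (xy) = x²y
  (x²y) · (x²) = xy²x
  (xy²x) · (xy) = x²y²

Answer: x²y²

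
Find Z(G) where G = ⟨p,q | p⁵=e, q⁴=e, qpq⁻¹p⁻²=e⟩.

An element z ∈ Z(G) iff z commutes with every generator.
For example e is central: e·p = p = p·e; e·q = q = q·e.
Whereas p ∉ Z(G) since p·q = pq ≠ p²q = q·p.
Checking each of the 20 elements this way gives Z(G) = {e}, of order 1.

Answer: {e}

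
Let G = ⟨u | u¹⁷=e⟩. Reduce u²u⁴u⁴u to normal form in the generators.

Multiply left to right, reducing at each step:
  (u²) · u⁴ = u⁶
  (u⁶) · u⁴ = u¹⁰
  (u¹⁰) · u = u¹¹

Answer: u¹¹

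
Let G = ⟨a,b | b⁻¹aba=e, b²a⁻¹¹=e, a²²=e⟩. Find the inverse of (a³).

The order of (a³) is 22 (smallest k with (a³)ᵏ = e), so (a³)⁻¹ = (a³)²¹ = a¹⁹.
Check: (a³) · (a¹⁹) → (a³) · a¹⁹ = e, giving e as required.

Answer: a¹⁹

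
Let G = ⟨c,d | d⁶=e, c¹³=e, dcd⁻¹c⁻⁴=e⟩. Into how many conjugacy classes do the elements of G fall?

The conjugacy classes (representative and size) are:
  [e] (size 1), [c⁴] (size 6), [c¹¹] (size 6), [c⁷d] (size 13), [c⁸d²] (size 13), [c¹²d³] (size 13), [c⁵d⁴] (size 13), [c¹¹d⁵] (size 13).
Class equation: 1 + 6 + 6 + 13 + 13 + 13 + 13 + 13 = 78 = |G|. So G has 8 conjugacy classes.

Answer: 8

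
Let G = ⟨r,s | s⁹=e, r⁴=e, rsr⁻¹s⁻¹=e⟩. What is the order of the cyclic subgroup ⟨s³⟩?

|⟨s³⟩| equals the order of s³. Compute successive powers until reaching e:
  (s³)¹ = s³, (s³)² = s⁶, (s³)³ = e.
The smallest positive k with (s³)ᵏ = e is 3, so |⟨s³⟩| = 3.

Answer: 3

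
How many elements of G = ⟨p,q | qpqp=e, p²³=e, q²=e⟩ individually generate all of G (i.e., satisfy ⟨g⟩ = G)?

⟨g⟩ = G would require ord(g) = |G| = 46, but the maximum element order in G is 23 < 46. So G is not cyclic and no single element generates it: the count is 0.

Answer: 0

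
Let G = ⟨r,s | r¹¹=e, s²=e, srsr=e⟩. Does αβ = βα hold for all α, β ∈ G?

r·s = rs but s·r = r¹⁰s, so r·s ≠ s·r and G is not abelian.

Answer: No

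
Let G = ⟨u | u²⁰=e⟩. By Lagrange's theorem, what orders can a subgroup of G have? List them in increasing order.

|G| = 20 = 2² · 5. By Lagrange's theorem the order of any subgroup divides 20; the divisors of 20 are 1, 2, 4, 5, 10, 20.

Answer: 1, 2, 4, 5, 10, 20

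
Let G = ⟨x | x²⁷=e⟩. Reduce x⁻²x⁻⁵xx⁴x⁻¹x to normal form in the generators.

Multiply left to right, reducing at each step:
  (x²⁵) · x⁻⁵ = x²⁰
  (x²⁰) · x = x²¹
  (x²¹) · x⁴ = x²⁵
  (x²⁵) · x⁻¹ = x²⁴
  (x²⁴) · x = x²⁵

Answer: x²⁵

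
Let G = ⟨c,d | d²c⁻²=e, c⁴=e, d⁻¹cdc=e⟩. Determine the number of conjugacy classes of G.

The conjugacy classes (representative and size) are:
  [e] (size 1), [c³] (size 2), [c²] (size 1), [d⁻¹] (size 2), [cd⁻¹] (size 2).
Class equation: 1 + 2 + 1 + 2 + 2 = 8 = |G|. So G has 5 conjugacy classes.

Answer: 5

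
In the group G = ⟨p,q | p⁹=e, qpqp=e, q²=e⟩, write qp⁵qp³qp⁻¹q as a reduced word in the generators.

Multiply left to right, reducing at each step:
  q · p⁵ = p⁴q
  (p⁴q) · q = p⁴
  (p⁴) · p³ = p⁷
  (p⁷) · q = p⁷q
  (p⁷q) · p⁻¹ = p⁸q
  (p⁸q) · q = p⁸

Answer: p⁸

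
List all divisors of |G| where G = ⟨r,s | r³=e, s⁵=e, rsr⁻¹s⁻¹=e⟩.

|G| = 15 = 3 · 5. By Lagrange's theorem the order of any subgroup divides 15; the divisors of 15 are 1, 3, 5, 15.

Answer: 1, 3, 5, 15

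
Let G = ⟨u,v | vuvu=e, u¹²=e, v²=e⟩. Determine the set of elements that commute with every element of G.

An element z ∈ Z(G) iff z commutes with every generator.
For example u⁶ is central: (u⁶)·u = u⁷ = u·(u⁶); (u⁶)·v = u⁶v = v·(u⁶).
Whereas u ∉ Z(G) since u·v = uv ≠ u¹¹v = v·u.
Checking each of the 24 elements this way gives Z(G) = {e, u⁶}, of order 2.

Answer: {e, u⁶}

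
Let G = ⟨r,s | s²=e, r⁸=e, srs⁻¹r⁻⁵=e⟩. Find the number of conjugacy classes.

The conjugacy classes (representative and size) are:
  [e] (size 1), [r⁵] (size 2), [r²] (size 1), [r⁷] (size 2), [r⁴] (size 1), [r⁶] (size 1), [s] (size 2), [r⁵s] (size 2), [r²s] (size 2), [r³s] (size 2).
Class equation: 1 + 2 + 1 + 2 + 1 + 1 + 2 + 2 + 2 + 2 = 16 = |G|. So G has 10 conjugacy classes.

Answer: 10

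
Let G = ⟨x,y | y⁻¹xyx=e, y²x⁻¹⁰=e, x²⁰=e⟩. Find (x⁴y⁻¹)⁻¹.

The order of (x⁴y⁻¹) is 4 (smallest k with (x⁴y⁻¹)ᵏ = e), so (x⁴y⁻¹)⁻¹ = (x⁴y⁻¹)³ = x⁴y.
Check: (x⁴y⁻¹) · (x⁴y) → (x⁴y⁻¹) · x⁴ = y⁻¹;   (y⁻¹) · y = e, giving e as required.

Answer: x⁴y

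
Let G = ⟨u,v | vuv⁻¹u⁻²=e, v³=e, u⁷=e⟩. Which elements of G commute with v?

⟨v⟩ ⊆ C_G(v) since powers of v commute with v; so |C_G(v)| ≥ |⟨v⟩| = 3.
By orbit–stabilizer, |C_G(v)| = |G| / |conj. class of v| = 21 / 7 = 3.
The 3 elements commuting with v are {e, v, v²}.

Answer: {e, v, v²}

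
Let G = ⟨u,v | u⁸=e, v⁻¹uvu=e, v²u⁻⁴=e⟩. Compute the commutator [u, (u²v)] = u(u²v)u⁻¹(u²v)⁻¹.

[u, (u²v)] = u·(u²v)·u⁻¹·(u²v)⁻¹.
  u · (u²v) = u³v
  (u³v) · (u⁷) = v⁻¹
  (v⁻¹) · (u²v⁻¹) = u²

Answer: u²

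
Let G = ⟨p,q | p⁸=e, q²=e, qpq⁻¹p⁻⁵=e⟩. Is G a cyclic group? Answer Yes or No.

Every cyclic group is abelian. But p·q = pq while q·p = p⁵q, so p·q ≠ q·p and G is not abelian. Hence G is not cyclic.

Answer: No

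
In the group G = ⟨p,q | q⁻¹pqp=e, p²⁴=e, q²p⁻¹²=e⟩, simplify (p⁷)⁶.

Compute successive powers of (p⁷), reducing at each step:
  (p⁷)²: (p⁷) · p⁷ = p¹⁴
  (p⁷)³: (p¹⁴) · p⁷ = p²¹
  (p⁷)⁴: (p²¹) · p⁷ = p⁴
  (p⁷)⁵: (p⁴) · p⁷ = p¹¹
  (p⁷)⁶: (p¹¹) · p⁷ = p¹⁸

Answer: p¹⁸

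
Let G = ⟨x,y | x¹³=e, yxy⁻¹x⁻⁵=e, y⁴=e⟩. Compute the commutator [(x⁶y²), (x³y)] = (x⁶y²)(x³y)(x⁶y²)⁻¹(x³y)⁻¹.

[(x⁶y²), (x³y)] = (x⁶y²)·(x³y)·(x⁶y²)⁻¹·(x³y)⁻¹.
  (x⁶y²) · (x³y) = x³y³
  (x³y³) · (x⁶y²) = x¹²y
  (x¹²y) · (x²y³) = x⁹

Answer: x⁹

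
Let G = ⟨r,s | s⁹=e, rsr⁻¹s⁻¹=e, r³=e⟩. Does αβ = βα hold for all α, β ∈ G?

Each pair of generators commutes: r·s = rs = s·r. Since the generators pairwise commute, every element of G commutes with every other, so G is abelian.

Answer: Yes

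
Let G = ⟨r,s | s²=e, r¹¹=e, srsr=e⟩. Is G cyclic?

Every cyclic group is abelian. But r·s = rs while s·r = r¹⁰s, so r·s ≠ s·r and G is not abelian. Hence G is not cyclic.

Answer: No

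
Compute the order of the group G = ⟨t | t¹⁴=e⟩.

G is generated by a single element, so G is cyclic. The relator gives t¹⁴ = e and no smaller power is forced to be e, so the 14 powers {e, t, t², t³, t⁴, t⁵, t⁶, t⁷, t⁸, t⁹, t¹², t¹³, t¹¹, t¹⁰} are distinct. Hence |G| = 14.

Answer: 14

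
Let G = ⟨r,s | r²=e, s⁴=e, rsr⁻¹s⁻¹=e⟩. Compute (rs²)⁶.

Compute successive powers of (rs²), reducing at each step:
  (rs²)²: (rs²) · r = s²;   (s²) · s² = e
  (rs²)³: e · r = r;   r · s² = rs²
  (rs²)⁴: (rs²) · r = s²;   (s²) · s² = e
  (rs²)⁵: e · r = r;   r · s² = rs²
  (rs²)⁶: (rs²) · r = s²;   (s²) · s² = e

Answer: e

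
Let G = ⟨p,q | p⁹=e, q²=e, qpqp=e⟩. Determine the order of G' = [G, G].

G' = [G, G] is generated by all commutators. The generator-pair commutators are: [p, q] = p².
The subgroup they normally generate is {e, p, p², p³, p⁴, p⁵, p⁶, p⁷, p⁸}, of order 9.
Check: |G/G'| = 18/9 = 2 is the order of the abelianisation.

Answer: 9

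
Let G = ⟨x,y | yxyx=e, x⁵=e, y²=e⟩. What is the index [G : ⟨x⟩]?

First find ord(x) by computing successive powers:
  x¹ = x, x² = x², x³ = x³, x⁴ = x⁴, x⁵ = e.
So |⟨x⟩| = ord(x) = 5. With |G| = 10, by Lagrange [G : ⟨x⟩] = 10/5 = 2.

Answer: 2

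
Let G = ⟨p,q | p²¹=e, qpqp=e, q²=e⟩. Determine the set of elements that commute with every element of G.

An element z ∈ Z(G) iff z commutes with every generator.
For example e is central: e·p = p = p·e; e·q = q = q·e.
Whereas p ∉ Z(G) since p·q = pq ≠ p²⁰q = q·p.
Checking each of the 42 elements this way gives Z(G) = {e}, of order 1.

Answer: {e}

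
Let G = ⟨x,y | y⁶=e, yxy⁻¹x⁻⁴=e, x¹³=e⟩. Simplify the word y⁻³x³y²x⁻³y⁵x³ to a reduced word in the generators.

Multiply left to right, reducing at each step:
  (y³) · x³ = x¹⁰y³
  (x¹⁰y³) · y² = x¹⁰y⁵
  (x¹⁰y⁵) · x⁻³ = x⁶y⁵
  (x⁶y⁵) · y⁵ = x⁶y⁴
  (x⁶y⁴) · x³ = x⁷y⁴

Answer: x⁷y⁴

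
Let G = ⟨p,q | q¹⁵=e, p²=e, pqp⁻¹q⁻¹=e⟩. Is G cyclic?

|G| = 30. The element pq has order 30 (its powers give 30 distinct elements), so ⟨pq⟩ = G and G is cyclic.

Answer: Yes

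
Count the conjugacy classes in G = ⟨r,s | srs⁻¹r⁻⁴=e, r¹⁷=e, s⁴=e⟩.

The conjugacy classes (representative and size) are:
  [e] (size 1), [r⁴] (size 4), [r²] (size 4), [r⁵] (size 4), [r¹¹] (size 4), [r⁷s] (size 17), [r³s²] (size 17), [r⁹s³] (size 17).
Class equation: 1 + 4 + 4 + 4 + 4 + 17 + 17 + 17 = 68 = |G|. So G has 8 conjugacy classes.

Answer: 8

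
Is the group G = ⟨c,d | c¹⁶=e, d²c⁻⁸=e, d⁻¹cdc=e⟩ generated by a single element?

Every cyclic group is abelian. But c·d = cd while d·c = c⁷d⁻¹, so c·d ≠ d·c and G is not abelian. Hence G is not cyclic.

Answer: No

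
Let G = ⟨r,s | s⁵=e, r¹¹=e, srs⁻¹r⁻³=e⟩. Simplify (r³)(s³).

Compute (r³) · (s³) by multiplying left to right and reducing via the relations at each step:
  (r³) · s³ = r³s³

Answer: r³s³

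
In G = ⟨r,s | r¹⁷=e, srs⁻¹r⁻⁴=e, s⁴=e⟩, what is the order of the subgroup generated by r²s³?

|⟨r²s³⟩| equals the order of r²s³. Compute successive powers until reaching e:
  (r²s³)¹ = r²s³, (r²s³)² = r¹¹s², (r²s³)³ = r⁹s, (r²s³)⁴ = e.
The smallest positive k with (r²s³)ᵏ = e is 4, so |⟨r²s³⟩| = 4.

Answer: 4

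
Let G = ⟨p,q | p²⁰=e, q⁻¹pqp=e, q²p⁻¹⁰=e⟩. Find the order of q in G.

Compute successive powers until reaching e:
  q¹ = q, q² = p¹⁰, q³ = q⁻¹, q⁴ = e.
The smallest positive k with qᵏ = e is 4.

Answer: 4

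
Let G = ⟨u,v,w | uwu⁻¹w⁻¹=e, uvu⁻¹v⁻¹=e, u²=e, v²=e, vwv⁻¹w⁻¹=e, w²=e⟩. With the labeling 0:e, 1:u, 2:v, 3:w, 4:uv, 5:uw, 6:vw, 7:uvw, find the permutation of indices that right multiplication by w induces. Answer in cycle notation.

(0 3)(1 5)(2 6)(4 7)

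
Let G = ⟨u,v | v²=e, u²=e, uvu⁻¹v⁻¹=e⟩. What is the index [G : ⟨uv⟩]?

First find ord(uv) by computing successive powers:
  (uv)¹ = uv, (uv)² = e.
So |⟨uv⟩| = ord(uv) = 2. With |G| = 4, by Lagrange [G : ⟨uv⟩] = 4/2 = 2.

Answer: 2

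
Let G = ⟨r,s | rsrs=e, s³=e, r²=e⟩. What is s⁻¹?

The order of s is 3 (smallest k with sᵏ = e), so s⁻¹ = s² = s².
Check: s · (s²) → s · s² = e, giving e as required.

Answer: s²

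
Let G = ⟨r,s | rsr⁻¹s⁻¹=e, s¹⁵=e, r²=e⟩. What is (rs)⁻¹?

The order of (rs) is 30 (smallest k with (rs)ᵏ = e), so (rs)⁻¹ = (rs)²⁹ = rs¹⁴.
Check: (rs) · (rs¹⁴) → (rs) · r = s;   s · s¹⁴ = e, giving e as required.

Answer: rs¹⁴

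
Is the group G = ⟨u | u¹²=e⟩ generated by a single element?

|G| = 12. The element u has order 12 (its powers give 12 distinct elements), so ⟨u⟩ = G and G is cyclic.

Answer: Yes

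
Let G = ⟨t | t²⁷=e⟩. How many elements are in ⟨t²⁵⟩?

|⟨t²⁵⟩| equals the order of t²⁵. Compute successive powers until reaching e:
  (t²⁵)¹ = t²⁵, (t²⁵)² = t²³, (t²⁵)³ = t²¹, (t²⁵)⁴ = t¹⁹, (t²⁵)⁵ = t¹⁷, (t²⁵)⁶ = t¹⁵, (t²⁵)⁷ = t¹³, (t²⁵)⁸ = t¹¹, (t²⁵)⁹ = t⁹, (t²⁵)¹⁰ = t⁷, (t²⁵)¹¹ = t⁵, (t²⁵)¹² = t³, (t²⁵)¹³ = t, (t²⁵)¹⁴ = t²⁶, (t²⁵)¹⁵ = t²⁴, (t²⁵)¹⁶ = t²², (t²⁵)¹⁷ = t²⁰, (t²⁵)¹⁸ = t¹⁸, (t²⁵)¹⁹ = t¹⁶, (t²⁵)²⁰ = t¹⁴, (t²⁵)²¹ = t¹², (t²⁵)²² = t¹⁰, (t²⁵)²³ = t⁸, (t²⁵)²⁴ = t⁶, (t²⁵)²⁵ = t⁴, (t²⁵)²⁶ = t², (t²⁵)²⁷ = e.
The smallest positive k with (t²⁵)ᵏ = e is 27, so |⟨t²⁵⟩| = 27.

Answer: 27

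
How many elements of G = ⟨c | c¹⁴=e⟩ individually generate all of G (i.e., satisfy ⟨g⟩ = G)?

G is cyclic of order 14. An element generates G iff its order is 14, and a cyclic group of order 14 has exactly φ(14) = 6 such elements.

Answer: 6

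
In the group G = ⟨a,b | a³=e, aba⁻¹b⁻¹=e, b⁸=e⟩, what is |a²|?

Compute successive powers until reaching e:
  (a²)¹ = a², (a²)² = a, (a²)³ = e.
The smallest positive k with (a²)ᵏ = e is 3.

Answer: 3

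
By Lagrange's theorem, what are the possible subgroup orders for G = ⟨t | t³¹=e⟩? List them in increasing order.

|G| = 31 = 31. By Lagrange's theorem the order of any subgroup divides 31; the divisors of 31 are 1, 31.

Answer: 1, 31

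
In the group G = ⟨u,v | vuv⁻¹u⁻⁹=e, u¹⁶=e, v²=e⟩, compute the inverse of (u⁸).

The order of (u⁸) is 2 (smallest k with (u⁸)ᵏ = e), so (u⁸)⁻¹ = (u⁸)¹ = u⁸.
Check: (u⁸) · (u⁸) → (u⁸) · u⁸ = e, giving e as required.

Answer: u⁸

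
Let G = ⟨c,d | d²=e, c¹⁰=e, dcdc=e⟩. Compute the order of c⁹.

Compute successive powers until reaching e:
  (c⁹)¹ = c⁹, (c⁹)² = c⁸, (c⁹)³ = c⁷, (c⁹)⁴ = c⁶, (c⁹)⁵ = c⁵, (c⁹)⁶ = c⁴, (c⁹)⁷ = c³, (c⁹)⁸ = c², (c⁹)⁹ = c, (c⁹)¹⁰ = e.
The smallest positive k with (c⁹)ᵏ = e is 10.

Answer: 10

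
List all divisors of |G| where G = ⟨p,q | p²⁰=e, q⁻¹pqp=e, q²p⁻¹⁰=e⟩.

|G| = 40 = 2³ · 5. By Lagrange's theorem the order of any subgroup divides 40; the divisors of 40 are 1, 2, 4, 5, 8, 10, 20, 40.

Answer: 1, 2, 4, 5, 8, 10, 20, 40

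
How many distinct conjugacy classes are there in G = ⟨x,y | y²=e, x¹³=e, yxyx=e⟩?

The conjugacy classes (representative and size) are:
  [e] (size 1), [x¹²] (size 2), [x¹¹] (size 2), [x³] (size 2), [x⁴] (size 2), [x⁸] (size 2), [x⁶] (size 2), [y] (size 13).
Class equation: 1 + 2 + 2 + 2 + 2 + 2 + 2 + 13 = 26 = |G|. So G has 8 conjugacy classes.

Answer: 8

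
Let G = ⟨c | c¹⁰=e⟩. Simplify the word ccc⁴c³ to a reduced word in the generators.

Multiply left to right, reducing at each step:
  c · c = c²
  (c²) · c⁴ = c⁶
  (c⁶) · c³ = c⁹

Answer: c⁹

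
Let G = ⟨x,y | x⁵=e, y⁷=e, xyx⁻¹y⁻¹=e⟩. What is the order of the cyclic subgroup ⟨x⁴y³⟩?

|⟨x⁴y³⟩| equals the order of x⁴y³. Compute successive powers until reaching e:
  (x⁴y³)¹ = x⁴y³, (x⁴y³)² = x³y⁶, (x⁴y³)³ = x²y², (x⁴y³)⁴ = xy⁵, (x⁴y³)⁵ = y, (x⁴y³)⁶ = x⁴y⁴, (x⁴y³)⁷ = x³, (x⁴y³)⁸ = x²y³, (x⁴y³)⁹ = xy⁶, (x⁴y³)¹⁰ = y², (x⁴y³)¹¹ = x⁴y⁵, (x⁴y³)¹² = x³y, (x⁴y³)¹³ = x²y⁴, (x⁴y³)¹⁴ = x, (x⁴y³)¹⁵ = y³, (x⁴y³)¹⁶ = x⁴y⁶, (x⁴y³)¹⁷ = x³y², (x⁴y³)¹⁸ = x²y⁵, (x⁴y³)¹⁹ = xy, (x⁴y³)²⁰ = y⁴, (x⁴y³)²¹ = x⁴, (x⁴y³)²² = x³y³, (x⁴y³)²³ = x²y⁶, (x⁴y³)²⁴ = xy², (x⁴y³)²⁵ = y⁵, (x⁴y³)²⁶ = x⁴y, (x⁴y³)²⁷ = x³y⁴, (x⁴y³)²⁸ = x², (x⁴y³)²⁹ = xy³, (x⁴y³)³⁰ = y⁶, (x⁴y³)³¹ = x⁴y², (x⁴y³)³² = x³y⁵, (x⁴y³)³³ = x²y, (x⁴y³)³⁴ = xy⁴, (x⁴y³)³⁵ = e.
The smallest positive k with (x⁴y³)ᵏ = e is 35, so |⟨x⁴y³⟩| = 35.

Answer: 35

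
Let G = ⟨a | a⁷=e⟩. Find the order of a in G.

Compute successive powers until reaching e:
  a¹ = a, a² = a², a³ = a³, a⁴ = a⁴, a⁵ = a⁵, a⁶ = a⁶, a⁷ = e.
The smallest positive k with aᵏ = e is 7.

Answer: 7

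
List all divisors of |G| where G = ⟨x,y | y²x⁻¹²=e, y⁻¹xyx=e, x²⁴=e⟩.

|G| = 48 = 2⁴ · 3. By Lagrange's theorem the order of any subgroup divides 48; the divisors of 48 are 1, 2, 3, 4, 6, 8, 12, 16, 24, 48.

Answer: 1, 2, 3, 4, 6, 8, 12, 16, 24, 48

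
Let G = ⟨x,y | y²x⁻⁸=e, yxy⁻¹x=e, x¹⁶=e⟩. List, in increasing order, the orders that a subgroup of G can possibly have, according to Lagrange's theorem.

|G| = 32 = 2⁵. By Lagrange's theorem the order of any subgroup divides 32; the divisors of 32 are 1, 2, 4, 8, 16, 32.

Answer: 1, 2, 4, 8, 16, 32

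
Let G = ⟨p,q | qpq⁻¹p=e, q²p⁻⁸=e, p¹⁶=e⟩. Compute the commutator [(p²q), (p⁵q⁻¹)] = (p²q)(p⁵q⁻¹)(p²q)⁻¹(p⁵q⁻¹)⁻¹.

[(p²q), (p⁵q⁻¹)] = (p²q)·(p⁵q⁻¹)·(p²q)⁻¹·(p⁵q⁻¹)⁻¹.
  (p²q) · (p⁵q⁻¹) = p¹³
  (p¹³) · (p²q⁻¹) = p⁷q
  (p⁷q) · (p⁵q) = p¹⁰

Answer: p¹⁰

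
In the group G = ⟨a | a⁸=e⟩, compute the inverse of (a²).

The order of (a²) is 4 (smallest k with (a²)ᵏ = e), so (a²)⁻¹ = (a²)³ = a⁶.
Check: (a²) · (a⁶) → (a²) · a⁶ = e, giving e as required.

Answer: a⁶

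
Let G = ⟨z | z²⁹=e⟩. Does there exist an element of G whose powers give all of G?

|G| = 29. The element z has order 29 (its powers give 29 distinct elements), so ⟨z⟩ = G and G is cyclic.

Answer: Yes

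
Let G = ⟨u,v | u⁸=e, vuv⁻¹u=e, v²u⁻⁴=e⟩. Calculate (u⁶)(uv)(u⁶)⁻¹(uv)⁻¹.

[(u⁶), (uv)] = (u⁶)·(uv)·(u⁶)⁻¹·(uv)⁻¹.
  (u⁶) · (uv) = u³v⁻¹
  (u³v⁻¹) · (u²) = uv⁻¹
  (uv⁻¹) · (uv⁻¹) = u⁴

Answer: u⁴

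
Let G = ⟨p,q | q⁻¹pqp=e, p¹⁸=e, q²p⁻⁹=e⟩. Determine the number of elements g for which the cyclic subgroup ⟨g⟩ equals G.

⟨g⟩ = G would require ord(g) = |G| = 36, but the maximum element order in G is 18 < 36. So G is not cyclic and no single element generates it: the count is 0.

Answer: 0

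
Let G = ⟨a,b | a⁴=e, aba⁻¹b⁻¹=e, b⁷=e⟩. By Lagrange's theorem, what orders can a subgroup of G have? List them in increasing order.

|G| = 28 = 2² · 7. By Lagrange's theorem the order of any subgroup divides 28; the divisors of 28 are 1, 2, 4, 7, 14, 28.

Answer: 1, 2, 4, 7, 14, 28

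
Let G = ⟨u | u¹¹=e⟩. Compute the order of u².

Compute successive powers until reaching e:
  (u²)¹ = u², (u²)² = u⁴, (u²)³ = u⁶, (u²)⁴ = u⁸, (u²)⁵ = u¹⁰, (u²)⁶ = u, (u²)⁷ = u³, (u²)⁸ = u⁵, (u²)⁹ = u⁷, (u²)¹⁰ = u⁹, (u²)¹¹ = e.
The smallest positive k with (u²)ᵏ = e is 11.

Answer: 11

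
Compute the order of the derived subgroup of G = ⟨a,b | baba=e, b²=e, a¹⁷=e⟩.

G' = [G, G] is generated by all commutators. The generator-pair commutators are: [a, b] = a².
The subgroup they normally generate is {e, a, a², a³, a⁴, a⁵, a⁶, a⁷, a⁸, a⁹, a¹⁰, a¹¹, a¹², a¹³, a¹⁴, a¹⁵, a¹⁶}, of order 17.
Check: |G/G'| = 34/17 = 2 is the order of the abelianisation.

Answer: 17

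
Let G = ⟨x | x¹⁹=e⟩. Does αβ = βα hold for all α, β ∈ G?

G has a single generator, so G is cyclic and hence abelian.

Answer: Yes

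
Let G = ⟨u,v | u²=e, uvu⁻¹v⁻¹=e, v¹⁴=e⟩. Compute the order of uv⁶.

Compute successive powers until reaching e:
  (uv⁶)¹ = uv⁶, (uv⁶)² = v¹², (uv⁶)³ = uv⁴, (uv⁶)⁴ = v¹⁰, (uv⁶)⁵ = uv², (uv⁶)⁶ = v⁸, (uv⁶)⁷ = u, (uv⁶)⁸ = v⁶, (uv⁶)⁹ = uv¹², (uv⁶)¹⁰ = v⁴, (uv⁶)¹¹ = uv¹⁰, (uv⁶)¹² = v², (uv⁶)¹³ = uv⁸, (uv⁶)¹⁴ = e.
The smallest positive k with (uv⁶)ᵏ = e is 14.

Answer: 14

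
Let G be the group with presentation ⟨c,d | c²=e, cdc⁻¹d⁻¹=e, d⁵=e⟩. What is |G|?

Enumerate words in the generators, reducing via the relations: the distinct elements are
  {c, d, e, cd, d², d³, d⁴, cd², cd³, cd⁴}.
No further products give new elements, so |G| = 10.

Answer: 10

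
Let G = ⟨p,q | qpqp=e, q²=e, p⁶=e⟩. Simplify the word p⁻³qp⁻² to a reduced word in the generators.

Multiply left to right, reducing at each step:
  (p³) · q = p³q
  (p³q) · p⁻² = p⁵q

Answer: p⁵q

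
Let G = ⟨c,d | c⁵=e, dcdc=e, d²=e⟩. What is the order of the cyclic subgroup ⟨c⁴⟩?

|⟨c⁴⟩| equals the order of c⁴. Compute successive powers until reaching e:
  (c⁴)¹ = c⁴, (c⁴)² = c³, (c⁴)³ = c², (c⁴)⁴ = c, (c⁴)⁵ = e.
The smallest positive k with (c⁴)ᵏ = e is 5, so |⟨c⁴⟩| = 5.

Answer: 5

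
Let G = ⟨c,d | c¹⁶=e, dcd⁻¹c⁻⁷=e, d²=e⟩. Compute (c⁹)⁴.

Compute successive powers of (c⁹), reducing at each step:
  (c⁹)²: (c⁹) · c⁹ = c²
  (c⁹)³: (c²) · c⁹ = c¹¹
  (c⁹)⁴: (c¹¹) · c⁹ = c⁴

Answer: c⁴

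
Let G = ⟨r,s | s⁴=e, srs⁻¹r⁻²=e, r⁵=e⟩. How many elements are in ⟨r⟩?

|⟨r⟩| equals the order of r. Compute successive powers until reaching e:
  r¹ = r, r² = r², r³ = r³, r⁴ = r⁴, r⁵ = e.
The smallest positive k with rᵏ = e is 5, so |⟨r⟩| = 5.

Answer: 5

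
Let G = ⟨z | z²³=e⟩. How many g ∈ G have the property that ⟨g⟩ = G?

G is cyclic of order 23. An element generates G iff its order is 23, and a cyclic group of order 23 has exactly φ(23) = 22 such elements.

Answer: 22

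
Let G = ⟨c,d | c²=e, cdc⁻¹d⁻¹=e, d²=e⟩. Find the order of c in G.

Compute successive powers until reaching e:
  c¹ = c, c² = e.
The smallest positive k with cᵏ = e is 2.

Answer: 2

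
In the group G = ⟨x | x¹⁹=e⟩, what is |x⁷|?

Compute successive powers until reaching e:
  (x⁷)¹ = x⁷, (x⁷)² = x¹⁴, (x⁷)³ = x², (x⁷)⁴ = x⁹, (x⁷)⁵ = x¹⁶, (x⁷)⁶ = x⁴, (x⁷)⁷ = x¹¹, (x⁷)⁸ = x¹⁸, (x⁷)⁹ = x⁶, (x⁷)¹⁰ = x¹³, (x⁷)¹¹ = x, (x⁷)¹² = x⁸, (x⁷)¹³ = x¹⁵, (x⁷)¹⁴ = x³, (x⁷)¹⁵ = x¹⁰, (x⁷)¹⁶ = x¹⁷, (x⁷)¹⁷ = x⁵, (x⁷)¹⁸ = x¹², (x⁷)¹⁹ = e.
The smallest positive k with (x⁷)ᵏ = e is 19.

Answer: 19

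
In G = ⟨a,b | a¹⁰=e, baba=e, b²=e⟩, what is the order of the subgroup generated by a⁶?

|⟨a⁶⟩| equals the order of a⁶. Compute successive powers until reaching e:
  (a⁶)¹ = a⁶, (a⁶)² = a², (a⁶)³ = a⁸, (a⁶)⁴ = a⁴, (a⁶)⁵ = e.
The smallest positive k with (a⁶)ᵏ = e is 5, so |⟨a⁶⟩| = 5.

Answer: 5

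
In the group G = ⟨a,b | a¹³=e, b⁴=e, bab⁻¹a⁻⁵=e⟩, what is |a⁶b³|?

Compute successive powers until reaching e:
  (a⁶b³)¹ = a⁶b³, (a⁶b³)² = a²b², (a⁶b³)³ = a⁹b, (a⁶b³)⁴ = e.
The smallest positive k with (a⁶b³)ᵏ = e is 4.

Answer: 4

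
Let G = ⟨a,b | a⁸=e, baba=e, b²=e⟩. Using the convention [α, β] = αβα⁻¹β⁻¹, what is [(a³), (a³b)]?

[(a³), (a³b)] = (a³)·(a³b)·(a³)⁻¹·(a³b)⁻¹.
  (a³) · (a³b) = a⁶b
  (a⁶b) · (a⁵) = ab
  (ab) · (a³b) = a⁶

Answer: a⁶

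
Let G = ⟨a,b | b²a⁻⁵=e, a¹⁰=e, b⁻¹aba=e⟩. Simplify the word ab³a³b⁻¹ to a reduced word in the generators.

Multiply left to right, reducing at each step:
  a · b³ = ab⁻¹
  (ab⁻¹) · a³ = a³b
  (a³b) · b⁻¹ = a³

Answer: a³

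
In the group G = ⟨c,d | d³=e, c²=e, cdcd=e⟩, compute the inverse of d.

The order of d is 3 (smallest k with dᵏ = e), so d⁻¹ = d² = d².
Check: d · (d²) → d · d² = e, giving e as required.

Answer: d²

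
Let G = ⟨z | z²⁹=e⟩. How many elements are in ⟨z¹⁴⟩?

|⟨z¹⁴⟩| equals the order of z¹⁴. Compute successive powers until reaching e:
  (z¹⁴)¹ = z¹⁴, (z¹⁴)² = z²⁸, (z¹⁴)³ = z¹³, (z¹⁴)⁴ = z²⁷, (z¹⁴)⁵ = z¹², (z¹⁴)⁶ = z²⁶, (z¹⁴)⁷ = z¹¹, (z¹⁴)⁸ = z²⁵, (z¹⁴)⁹ = z¹⁰, (z¹⁴)¹⁰ = z²⁴, (z¹⁴)¹¹ = z⁹, (z¹⁴)¹² = z²³, (z¹⁴)¹³ = z⁸, (z¹⁴)¹⁴ = z²², (z¹⁴)¹⁵ = z⁷, (z¹⁴)¹⁶ = z²¹, (z¹⁴)¹⁷ = z⁶, (z¹⁴)¹⁸ = z²⁰, (z¹⁴)¹⁹ = z⁵, (z¹⁴)²⁰ = z¹⁹, (z¹⁴)²¹ = z⁴, (z¹⁴)²² = z¹⁸, (z¹⁴)²³ = z³, (z¹⁴)²⁴ = z¹⁷, (z¹⁴)²⁵ = z², (z¹⁴)²⁶ = z¹⁶, (z¹⁴)²⁷ = z, (z¹⁴)²⁸ = z¹⁵, (z¹⁴)²⁹ = e.
The smallest positive k with (z¹⁴)ᵏ = e is 29, so |⟨z¹⁴⟩| = 29.

Answer: 29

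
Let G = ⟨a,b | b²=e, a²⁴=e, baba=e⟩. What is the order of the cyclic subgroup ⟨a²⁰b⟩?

|⟨a²⁰b⟩| equals the order of a²⁰b. Compute successive powers until reaching e:
  (a²⁰b)¹ = a²⁰b, (a²⁰b)² = e.
The smallest positive k with (a²⁰b)ᵏ = e is 2, so |⟨a²⁰b⟩| = 2.

Answer: 2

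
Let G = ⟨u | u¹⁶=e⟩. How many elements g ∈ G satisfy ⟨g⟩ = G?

G is cyclic of order 16. An element generates G iff its order is 16, and a cyclic group of order 16 has exactly φ(16) = 8 such elements.

Answer: 8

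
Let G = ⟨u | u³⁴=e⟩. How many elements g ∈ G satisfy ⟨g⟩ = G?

G is cyclic of order 34. An element generates G iff its order is 34, and a cyclic group of order 34 has exactly φ(34) = 16 such elements.

Answer: 16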